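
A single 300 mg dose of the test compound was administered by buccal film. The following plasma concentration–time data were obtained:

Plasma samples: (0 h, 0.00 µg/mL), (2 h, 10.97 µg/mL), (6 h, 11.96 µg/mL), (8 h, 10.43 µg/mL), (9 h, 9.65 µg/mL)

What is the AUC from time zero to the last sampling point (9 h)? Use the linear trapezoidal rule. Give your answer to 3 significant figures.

Trapezoidal AUC_0→9:
  [0→2]: (0.00+10.97)/2 × 2 = 10.97
  [2→6]: (10.97+11.96)/2 × 4 = 45.86
  [6→8]: (11.96+10.43)/2 × 2 = 22.39
  [8→9]: (10.43+9.65)/2 × 1 = 10.04
  Sum = 89.26 µg/mL·h

AUC = 89.3 µg/mL·h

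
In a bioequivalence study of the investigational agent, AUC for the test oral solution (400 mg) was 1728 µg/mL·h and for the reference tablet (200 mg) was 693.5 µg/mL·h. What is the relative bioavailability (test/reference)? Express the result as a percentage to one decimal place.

F_rel = (AUC_test/D_test) / (AUC_ref/D_ref)
      = (1728/400) / (693.5/200)
      = 4.32 / 3.4675 = 1.2459 = 124.59%

F_rel = 124.6%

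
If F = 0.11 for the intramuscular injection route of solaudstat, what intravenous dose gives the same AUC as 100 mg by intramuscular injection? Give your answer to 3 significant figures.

D_iv = 11.0 mg

Systemic exposure from an extravascular dose = F × D_ev, so the equivalent IV dose is F × D_ev.
D_iv = F × D_ev = 0.11 × 100 = 11 mg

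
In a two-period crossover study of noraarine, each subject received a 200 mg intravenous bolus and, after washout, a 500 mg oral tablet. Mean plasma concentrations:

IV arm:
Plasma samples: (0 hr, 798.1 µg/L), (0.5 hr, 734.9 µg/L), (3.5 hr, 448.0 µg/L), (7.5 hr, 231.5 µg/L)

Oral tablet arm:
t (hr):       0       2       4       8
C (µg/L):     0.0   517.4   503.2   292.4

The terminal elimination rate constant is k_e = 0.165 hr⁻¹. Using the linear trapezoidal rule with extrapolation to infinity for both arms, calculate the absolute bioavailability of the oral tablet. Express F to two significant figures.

F = 0.40

Trapezoidal AUC_0→7.5 (IV):
  [0→0.5]: (798.1+734.9)/2 × 0.5 = 383.25
  [0.5→3.5]: (734.9+448.0)/2 × 3 = 1774.35
  [3.5→7.5]: (448.0+231.5)/2 × 4 = 1359.0
  Sum = 3516.6 µg/L·hr
IV tail: 231.5/0.165 = 1403.030; AUC_iv,0→∞ = 3516.6 + 1403.030 = 4919.63 µg/L·hr
Trapezoidal AUC_0→8 (oral tablet):
  [0→2]: (0.0+517.4)/2 × 2 = 517.4
  [2→4]: (517.4+503.2)/2 × 2 = 1020.6
  [4→8]: (503.2+292.4)/2 × 4 = 1591.2
  Sum = 3129.2 µg/L·hr
oral tablet tail: 292.4/0.165 = 1772.121; AUC_ev,0→∞ = 3129.2 + 1772.121 = 4901.321 µg/L·hr
F = (AUC_ev/D_ev)/(AUC_iv/D_iv) = (4901.321/500)/(4919.63/200) = 9.802642/24.59815 = 0.3985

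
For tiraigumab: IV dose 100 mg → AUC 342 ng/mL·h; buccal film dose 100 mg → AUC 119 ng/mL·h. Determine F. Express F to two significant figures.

F = 0.35

F = (AUC_ev / D_ev) / (AUC_iv / D_iv)
  = (119/100) / (342/100)
  = 1.19 / 3.42 = 0.3480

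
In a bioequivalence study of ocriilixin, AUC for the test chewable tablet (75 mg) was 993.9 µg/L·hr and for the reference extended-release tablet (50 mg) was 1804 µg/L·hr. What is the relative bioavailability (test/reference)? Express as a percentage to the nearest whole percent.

F_rel = (AUC_test/D_test) / (AUC_ref/D_ref)
      = (993.9/75) / (1804/50)
      = 13.252 / 36.08 = 0.3673 = 36.73%

F_rel = 37%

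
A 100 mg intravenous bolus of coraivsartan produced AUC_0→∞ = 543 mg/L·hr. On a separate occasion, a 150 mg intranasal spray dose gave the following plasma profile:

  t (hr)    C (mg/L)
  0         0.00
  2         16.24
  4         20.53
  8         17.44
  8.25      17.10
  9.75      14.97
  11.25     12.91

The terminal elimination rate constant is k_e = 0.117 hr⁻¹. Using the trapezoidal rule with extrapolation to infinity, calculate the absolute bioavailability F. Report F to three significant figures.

F = 0.354

Trapezoidal AUC_0→11.25 (intranasal spray):
  [0→2]: (0.00+16.24)/2 × 2 = 16.24
  [2→4]: (16.24+20.53)/2 × 2 = 36.77
  [4→8]: (20.53+17.44)/2 × 4 = 75.94
  [8→8.25]: (17.44+17.10)/2 × 0.25 = 4.3175
  [8.25→9.75]: (17.10+14.97)/2 × 1.5 = 24.0525
  [9.75→11.25]: (14.97+12.91)/2 × 1.5 = 20.91
  Sum = 178.23 mg/L·hr
Tail: C_last/k_e = 12.91/0.117 = 110.342
AUC_0→∞ (intranasal spray) = 178.23 + 110.342 = 288.572 mg/L·hr
F = (AUC_ev/D_ev)/(AUC_iv/D_iv) = (288.572/150)/(543/100) = 1.92381/5.43 = 0.3543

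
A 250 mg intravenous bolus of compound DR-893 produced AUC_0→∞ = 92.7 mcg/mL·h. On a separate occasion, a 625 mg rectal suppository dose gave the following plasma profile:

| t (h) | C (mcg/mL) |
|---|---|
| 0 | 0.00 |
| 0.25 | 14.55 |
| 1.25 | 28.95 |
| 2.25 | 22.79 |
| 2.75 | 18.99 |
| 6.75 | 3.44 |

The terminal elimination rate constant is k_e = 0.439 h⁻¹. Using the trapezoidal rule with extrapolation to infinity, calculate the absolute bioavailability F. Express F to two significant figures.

Trapezoidal AUC_0→6.75 (rectal suppository):
  [0→0.25]: (0.00+14.55)/2 × 0.25 = 1.81875
  [0.25→1.25]: (14.55+28.95)/2 × 1 = 21.75
  [1.25→2.25]: (28.95+22.79)/2 × 1 = 25.87
  [2.25→2.75]: (22.79+18.99)/2 × 0.5 = 10.445
  [2.75→6.75]: (18.99+3.44)/2 × 4 = 44.86
  Sum = 104.74375 mcg/mL·h
Tail: C_last/k_e = 3.44/0.439 = 7.836
AUC_0→∞ (rectal suppository) = 104.74375 + 7.836 = 112.57975 mcg/mL·h
F = (AUC_ev/D_ev)/(AUC_iv/D_iv) = (112.57975/625)/(92.7/250) = 0.1801276/0.3708 = 0.4858

F = 0.49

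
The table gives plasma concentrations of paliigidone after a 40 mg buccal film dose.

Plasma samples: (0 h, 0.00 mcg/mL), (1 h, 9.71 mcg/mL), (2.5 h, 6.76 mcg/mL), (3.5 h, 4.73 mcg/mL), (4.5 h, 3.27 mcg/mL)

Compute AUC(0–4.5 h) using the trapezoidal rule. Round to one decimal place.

AUC = 27.0 mcg/mL·h

Trapezoidal AUC_0→4.5:
  [0→1]: (0.00+9.71)/2 × 1 = 4.855
  [1→2.5]: (9.71+6.76)/2 × 1.5 = 12.3525
  [2.5→3.5]: (6.76+4.73)/2 × 1 = 5.745
  [3.5→4.5]: (4.73+3.27)/2 × 1 = 4.0
  Sum = 26.9525 mcg/mL·h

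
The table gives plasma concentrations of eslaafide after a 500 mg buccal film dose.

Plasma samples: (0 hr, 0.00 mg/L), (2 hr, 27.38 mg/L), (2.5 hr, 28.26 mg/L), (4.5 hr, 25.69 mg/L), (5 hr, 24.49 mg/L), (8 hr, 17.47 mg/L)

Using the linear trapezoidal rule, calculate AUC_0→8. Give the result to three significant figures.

Trapezoidal AUC_0→8:
  [0→2]: (0.00+27.38)/2 × 2 = 27.38
  [2→2.5]: (27.38+28.26)/2 × 0.5 = 13.91
  [2.5→4.5]: (28.26+25.69)/2 × 2 = 53.95
  [4.5→5]: (25.69+24.49)/2 × 0.5 = 12.545
  [5→8]: (24.49+17.47)/2 × 3 = 62.94
  Sum = 170.725 mg/L·hr

AUC = 171 mg/L·hr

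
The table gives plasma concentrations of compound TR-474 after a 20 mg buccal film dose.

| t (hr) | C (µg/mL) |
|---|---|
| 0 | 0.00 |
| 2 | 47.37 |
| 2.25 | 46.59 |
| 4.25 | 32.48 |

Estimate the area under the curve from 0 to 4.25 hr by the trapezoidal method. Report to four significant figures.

Trapezoidal AUC_0→4.25:
  [0→2]: (0.00+47.37)/2 × 2 = 47.37
  [2→2.25]: (47.37+46.59)/2 × 0.25 = 11.745
  [2.25→4.25]: (46.59+32.48)/2 × 2 = 79.07
  Sum = 138.185 µg/mL·hr

AUC = 138.2 µg/mL·hr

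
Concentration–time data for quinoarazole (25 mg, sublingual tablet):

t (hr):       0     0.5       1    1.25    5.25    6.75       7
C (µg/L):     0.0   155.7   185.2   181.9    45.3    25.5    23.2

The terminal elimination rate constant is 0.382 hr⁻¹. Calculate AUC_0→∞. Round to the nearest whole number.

Trapezoidal AUC_0→7:
  [0→0.5]: (0.0+155.7)/2 × 0.5 = 38.925
  [0.5→1]: (155.7+185.2)/2 × 0.5 = 85.225
  [1→1.25]: (185.2+181.9)/2 × 0.25 = 45.8875
  [1.25→5.25]: (181.9+45.3)/2 × 4 = 454.4
  [5.25→6.75]: (45.3+25.5)/2 × 1.5 = 53.1
  [6.75→7]: (25.5+23.2)/2 × 0.25 = 6.0875
  Sum = 683.625 µg/L·hr
Extrapolated tail: C_last / k_e = 23.2 / 0.382 = 60.733
AUC_0→∞ = 683.625 + 60.733 = 744.358 µg/L·hr

AUC = 744 µg/L·hr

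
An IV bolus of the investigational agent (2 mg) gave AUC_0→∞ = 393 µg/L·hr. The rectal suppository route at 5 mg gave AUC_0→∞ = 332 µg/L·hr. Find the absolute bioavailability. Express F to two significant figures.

F = 0.34

F = (AUC_ev / D_ev) / (AUC_iv / D_iv)
  = (332/5) / (393/2)
  = 66.4 / 196.5 = 0.3379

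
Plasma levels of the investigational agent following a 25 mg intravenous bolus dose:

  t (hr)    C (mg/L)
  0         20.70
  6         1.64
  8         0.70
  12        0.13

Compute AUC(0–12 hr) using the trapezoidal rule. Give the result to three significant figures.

Trapezoidal AUC_0→12:
  [0→6]: (20.70+1.64)/2 × 6 = 67.02
  [6→8]: (1.64+0.70)/2 × 2 = 2.34
  [8→12]: (0.70+0.13)/2 × 4 = 1.66
  Sum = 71.02 mg/L·hr

AUC = 71.0 mg/L·hr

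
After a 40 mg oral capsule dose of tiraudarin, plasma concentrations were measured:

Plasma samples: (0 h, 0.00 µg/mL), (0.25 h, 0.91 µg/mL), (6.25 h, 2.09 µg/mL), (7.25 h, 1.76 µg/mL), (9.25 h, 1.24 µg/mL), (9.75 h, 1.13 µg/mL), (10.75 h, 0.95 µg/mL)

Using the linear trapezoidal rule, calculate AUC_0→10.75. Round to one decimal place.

AUC = 15.7 µg/mL·h

Trapezoidal AUC_0→10.75:
  [0→0.25]: (0.00+0.91)/2 × 0.25 = 0.11375
  [0.25→6.25]: (0.91+2.09)/2 × 6 = 9.0
  [6.25→7.25]: (2.09+1.76)/2 × 1 = 1.925
  [7.25→9.25]: (1.76+1.24)/2 × 2 = 3.0
  [9.25→9.75]: (1.24+1.13)/2 × 0.5 = 0.5925
  [9.75→10.75]: (1.13+0.95)/2 × 1 = 1.04
  Sum = 15.67125 µg/mL·h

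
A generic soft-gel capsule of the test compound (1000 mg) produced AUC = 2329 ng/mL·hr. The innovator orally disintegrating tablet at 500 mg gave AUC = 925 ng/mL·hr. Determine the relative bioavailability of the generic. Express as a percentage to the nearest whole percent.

F_rel = (AUC_test/D_test) / (AUC_ref/D_ref)
      = (2329/1000) / (925/500)
      = 2.329 / 1.85 = 1.2589 = 125.89%

F_rel = 126%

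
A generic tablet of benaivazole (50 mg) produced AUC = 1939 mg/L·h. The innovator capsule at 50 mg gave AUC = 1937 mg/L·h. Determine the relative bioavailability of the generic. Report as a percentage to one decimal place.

F_rel = 100.1%

F_rel = (AUC_test/D_test) / (AUC_ref/D_ref)
      = (1939/50) / (1937/50)
      = 38.78 / 38.74 = 1.0010 = 100.10%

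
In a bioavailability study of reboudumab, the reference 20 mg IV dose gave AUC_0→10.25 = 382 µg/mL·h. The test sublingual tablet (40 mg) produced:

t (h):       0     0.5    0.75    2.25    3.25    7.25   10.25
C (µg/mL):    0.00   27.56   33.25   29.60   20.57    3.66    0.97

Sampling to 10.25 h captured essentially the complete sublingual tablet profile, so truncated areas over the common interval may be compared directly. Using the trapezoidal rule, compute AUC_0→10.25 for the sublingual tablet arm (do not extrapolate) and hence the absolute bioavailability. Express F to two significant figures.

F = 0.19

Trapezoidal AUC_0→10.25 (sublingual tablet):
  [0→0.5]: (0.00+27.56)/2 × 0.5 = 6.89
  [0.5→0.75]: (27.56+33.25)/2 × 0.25 = 7.60125
  [0.75→2.25]: (33.25+29.60)/2 × 1.5 = 47.1375
  [2.25→3.25]: (29.60+20.57)/2 × 1 = 25.085
  [3.25→7.25]: (20.57+3.66)/2 × 4 = 48.46
  [7.25→10.25]: (3.66+0.97)/2 × 3 = 6.945
  Sum = 142.11875 µg/mL·h
F = (AUC_ev/D_ev)/(AUC_iv/D_iv) = (142.11875/40)/(382/20) = 3.55297/19.1 = 0.1860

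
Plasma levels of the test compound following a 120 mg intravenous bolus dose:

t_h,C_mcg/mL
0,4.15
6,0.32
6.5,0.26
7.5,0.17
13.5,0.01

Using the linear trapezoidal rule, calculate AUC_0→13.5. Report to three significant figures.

Trapezoidal AUC_0→13.5:
  [0→6]: (4.15+0.32)/2 × 6 = 13.41
  [6→6.5]: (0.32+0.26)/2 × 0.5 = 0.145
  [6.5→7.5]: (0.26+0.17)/2 × 1 = 0.215
  [7.5→13.5]: (0.17+0.01)/2 × 6 = 0.54
  Sum = 14.31 mcg/mL·h

AUC = 14.3 mcg/mL·h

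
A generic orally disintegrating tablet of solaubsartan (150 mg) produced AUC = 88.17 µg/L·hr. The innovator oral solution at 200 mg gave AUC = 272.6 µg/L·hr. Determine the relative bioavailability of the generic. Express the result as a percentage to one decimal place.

F_rel = 43.1%

F_rel = (AUC_test/D_test) / (AUC_ref/D_ref)
      = (88.17/150) / (272.6/200)
      = 0.5878 / 1.363 = 0.4313 = 43.13%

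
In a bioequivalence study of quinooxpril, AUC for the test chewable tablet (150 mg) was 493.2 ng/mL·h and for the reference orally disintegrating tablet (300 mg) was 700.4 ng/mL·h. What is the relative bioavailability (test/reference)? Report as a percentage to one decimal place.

F_rel = 140.8%

F_rel = (AUC_test/D_test) / (AUC_ref/D_ref)
      = (493.2/150) / (700.4/300)
      = 3.288 / 2.33467 = 1.4083 = 140.83%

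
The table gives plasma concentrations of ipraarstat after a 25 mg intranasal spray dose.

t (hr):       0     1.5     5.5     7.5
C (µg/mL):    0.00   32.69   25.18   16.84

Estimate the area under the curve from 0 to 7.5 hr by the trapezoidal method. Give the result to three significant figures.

Trapezoidal AUC_0→7.5:
  [0→1.5]: (0.00+32.69)/2 × 1.5 = 24.5175
  [1.5→5.5]: (32.69+25.18)/2 × 4 = 115.74
  [5.5→7.5]: (25.18+16.84)/2 × 2 = 42.02
  Sum = 182.2775 µg/mL·hr

AUC = 182 µg/mL·hr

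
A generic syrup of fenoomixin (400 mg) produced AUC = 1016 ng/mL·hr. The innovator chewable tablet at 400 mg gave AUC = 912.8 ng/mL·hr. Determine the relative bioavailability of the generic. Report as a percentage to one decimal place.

F_rel = 111.3%

F_rel = (AUC_test/D_test) / (AUC_ref/D_ref)
      = (1016/400) / (912.8/400)
      = 2.54 / 2.282 = 1.1131 = 111.31%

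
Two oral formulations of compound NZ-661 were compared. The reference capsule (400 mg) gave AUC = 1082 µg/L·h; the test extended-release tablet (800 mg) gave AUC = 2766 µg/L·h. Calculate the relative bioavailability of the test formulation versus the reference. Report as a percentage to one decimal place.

F_rel = 127.8%

F_rel = (AUC_test/D_test) / (AUC_ref/D_ref)
      = (2766/800) / (1082/400)
      = 3.4575 / 2.705 = 1.2782 = 127.82%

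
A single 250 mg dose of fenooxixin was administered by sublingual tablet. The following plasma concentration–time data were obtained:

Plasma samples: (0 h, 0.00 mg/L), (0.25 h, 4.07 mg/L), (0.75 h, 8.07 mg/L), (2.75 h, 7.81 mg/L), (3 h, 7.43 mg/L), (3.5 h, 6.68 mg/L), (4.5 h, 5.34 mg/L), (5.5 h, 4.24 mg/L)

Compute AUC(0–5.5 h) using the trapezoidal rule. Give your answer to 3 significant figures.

Trapezoidal AUC_0→5.5:
  [0→0.25]: (0.00+4.07)/2 × 0.25 = 0.50875
  [0.25→0.75]: (4.07+8.07)/2 × 0.5 = 3.035
  [0.75→2.75]: (8.07+7.81)/2 × 2 = 15.88
  [2.75→3]: (7.81+7.43)/2 × 0.25 = 1.905
  [3→3.5]: (7.43+6.68)/2 × 0.5 = 3.5275
  [3.5→4.5]: (6.68+5.34)/2 × 1 = 6.01
  [4.5→5.5]: (5.34+4.24)/2 × 1 = 4.79
  Sum = 35.65625 mg/L·h

AUC = 35.7 mg/L·h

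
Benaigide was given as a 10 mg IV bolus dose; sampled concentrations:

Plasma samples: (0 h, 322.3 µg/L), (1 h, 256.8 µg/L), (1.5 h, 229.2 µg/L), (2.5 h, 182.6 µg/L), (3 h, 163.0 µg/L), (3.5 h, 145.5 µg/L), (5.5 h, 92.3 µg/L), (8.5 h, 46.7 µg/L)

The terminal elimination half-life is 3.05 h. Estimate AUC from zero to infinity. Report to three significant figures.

Trapezoidal AUC_0→8.5:
  [0→1]: (322.3+256.8)/2 × 1 = 289.55
  [1→1.5]: (256.8+229.2)/2 × 0.5 = 121.5
  [1.5→2.5]: (229.2+182.6)/2 × 1 = 205.9
  [2.5→3]: (182.6+163.0)/2 × 0.5 = 86.4
  [3→3.5]: (163.0+145.5)/2 × 0.5 = 77.125
  [3.5→5.5]: (145.5+92.3)/2 × 2 = 237.8
  [5.5→8.5]: (92.3+46.7)/2 × 3 = 208.5
  Sum = 1226.775 µg/L·h
k_e = ln2 / t½ = 0.693147 / 3.05 = 0.2273 h^-1
Extrapolated tail: C_last / k_e = 46.7 / 0.2273 = 205.455
AUC_0→∞ = 1226.775 + 205.455 = 1432.23 µg/L·h

AUC = 1430 µg/L·h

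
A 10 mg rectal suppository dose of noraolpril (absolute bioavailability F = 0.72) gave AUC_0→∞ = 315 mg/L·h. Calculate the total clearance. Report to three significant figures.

CL = F × Dose / AUC_0→∞
   = 0.72 × 10 / 315 = 0.0228571 L/h

CL = 0.0229 L/h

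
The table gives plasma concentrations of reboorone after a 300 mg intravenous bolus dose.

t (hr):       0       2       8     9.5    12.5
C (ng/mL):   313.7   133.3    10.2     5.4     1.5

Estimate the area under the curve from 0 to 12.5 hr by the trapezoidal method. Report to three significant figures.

AUC = 900 ng/mL·hr

Trapezoidal AUC_0→12.5:
  [0→2]: (313.7+133.3)/2 × 2 = 447.0
  [2→8]: (133.3+10.2)/2 × 6 = 430.5
  [8→9.5]: (10.2+5.4)/2 × 1.5 = 11.7
  [9.5→12.5]: (5.4+1.5)/2 × 3 = 10.35
  Sum = 899.55 ng/mL·hr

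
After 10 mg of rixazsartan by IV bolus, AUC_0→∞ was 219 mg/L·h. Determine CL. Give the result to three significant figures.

CL = 0.0457 L/h

CL = Dose_iv / AUC_0→∞
   = 10 / 219 = 0.0456621 L/h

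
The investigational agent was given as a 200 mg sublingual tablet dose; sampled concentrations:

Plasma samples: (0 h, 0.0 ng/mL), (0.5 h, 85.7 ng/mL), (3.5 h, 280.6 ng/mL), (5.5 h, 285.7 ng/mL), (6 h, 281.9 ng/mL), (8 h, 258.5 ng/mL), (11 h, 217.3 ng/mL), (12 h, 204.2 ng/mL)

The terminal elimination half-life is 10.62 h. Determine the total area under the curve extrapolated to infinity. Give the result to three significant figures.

Trapezoidal AUC_0→12:
  [0→0.5]: (0.0+85.7)/2 × 0.5 = 21.425
  [0.5→3.5]: (85.7+280.6)/2 × 3 = 549.45
  [3.5→5.5]: (280.6+285.7)/2 × 2 = 566.3
  [5.5→6]: (285.7+281.9)/2 × 0.5 = 141.9
  [6→8]: (281.9+258.5)/2 × 2 = 540.4
  [8→11]: (258.5+217.3)/2 × 3 = 713.7
  [11→12]: (217.3+204.2)/2 × 1 = 210.75
  Sum = 2743.925 ng/mL·h
k_e = ln2 / t½ = 0.693147 / 10.62 = 0.0653 h^-1
Extrapolated tail: C_last / k_e = 204.2 / 0.0653 = 3127.106
AUC_0→∞ = 2743.925 + 3127.106 = 5871.031 ng/mL·h

AUC = 5870 ng/mL·h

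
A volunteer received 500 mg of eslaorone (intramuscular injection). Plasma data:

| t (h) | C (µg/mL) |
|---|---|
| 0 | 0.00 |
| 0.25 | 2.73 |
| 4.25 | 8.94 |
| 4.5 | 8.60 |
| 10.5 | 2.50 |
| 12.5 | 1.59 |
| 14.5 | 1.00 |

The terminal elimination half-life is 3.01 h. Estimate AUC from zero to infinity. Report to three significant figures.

Trapezoidal AUC_0→14.5:
  [0→0.25]: (0.00+2.73)/2 × 0.25 = 0.34125
  [0.25→4.25]: (2.73+8.94)/2 × 4 = 23.34
  [4.25→4.5]: (8.94+8.60)/2 × 0.25 = 2.1925
  [4.5→10.5]: (8.60+2.50)/2 × 6 = 33.3
  [10.5→12.5]: (2.50+1.59)/2 × 2 = 4.09
  [12.5→14.5]: (1.59+1.00)/2 × 2 = 2.59
  Sum = 65.85375 µg/mL·h
k_e = ln2 / t½ = 0.693147 / 3.01 = 0.2303 h^-1
Extrapolated tail: C_last / k_e = 1.00 / 0.2303 = 4.342
AUC_0→∞ = 65.85375 + 4.342 = 70.19575 µg/mL·h

AUC = 70.2 µg/mL·h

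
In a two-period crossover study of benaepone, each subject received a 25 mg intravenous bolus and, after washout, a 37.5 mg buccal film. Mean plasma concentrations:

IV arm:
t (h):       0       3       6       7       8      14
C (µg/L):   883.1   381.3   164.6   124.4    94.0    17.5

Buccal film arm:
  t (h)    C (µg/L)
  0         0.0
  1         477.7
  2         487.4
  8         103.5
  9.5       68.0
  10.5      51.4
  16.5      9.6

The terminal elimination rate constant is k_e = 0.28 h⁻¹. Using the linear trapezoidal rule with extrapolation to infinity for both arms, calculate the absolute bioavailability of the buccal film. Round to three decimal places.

F = 0.574

Trapezoidal AUC_0→14 (IV):
  [0→3]: (883.1+381.3)/2 × 3 = 1896.6
  [3→6]: (381.3+164.6)/2 × 3 = 818.85
  [6→7]: (164.6+124.4)/2 × 1 = 144.5
  [7→8]: (124.4+94.0)/2 × 1 = 109.2
  [8→14]: (94.0+17.5)/2 × 6 = 334.5
  Sum = 3303.65 µg/L·h
IV tail: 17.5/0.28 = 62.500; AUC_iv,0→∞ = 3303.65 + 62.500 = 3366.15 µg/L·h
Trapezoidal AUC_0→16.5 (buccal film):
  [0→1]: (0.0+477.7)/2 × 1 = 238.85
  [1→2]: (477.7+487.4)/2 × 1 = 482.55
  [2→8]: (487.4+103.5)/2 × 6 = 1772.7
  [8→9.5]: (103.5+68.0)/2 × 1.5 = 128.625
  [9.5→10.5]: (68.0+51.4)/2 × 1 = 59.7
  [10.5→16.5]: (51.4+9.6)/2 × 6 = 183.0
  Sum = 2865.425 µg/L·h
buccal film tail: 9.6/0.28 = 34.286; AUC_ev,0→∞ = 2865.425 + 34.286 = 2899.711 µg/L·h
F = (AUC_ev/D_ev)/(AUC_iv/D_iv) = (2899.711/37.5)/(3366.15/25) = 77.3256/134.646 = 0.5743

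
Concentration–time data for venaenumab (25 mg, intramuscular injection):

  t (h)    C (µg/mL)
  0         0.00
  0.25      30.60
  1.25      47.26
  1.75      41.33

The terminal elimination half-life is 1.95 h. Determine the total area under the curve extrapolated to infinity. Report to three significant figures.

AUC = 181 µg/mL·h

Trapezoidal AUC_0→1.75:
  [0→0.25]: (0.00+30.60)/2 × 0.25 = 3.825
  [0.25→1.25]: (30.60+47.26)/2 × 1 = 38.93
  [1.25→1.75]: (47.26+41.33)/2 × 0.5 = 22.1475
  Sum = 64.9025 µg/mL·h
k_e = ln2 / t½ = 0.693147 / 1.95 = 0.3555 h^-1
Extrapolated tail: C_last / k_e = 41.33 / 0.3555 = 116.259
AUC_0→∞ = 64.9025 + 116.259 = 181.1615 µg/mL·h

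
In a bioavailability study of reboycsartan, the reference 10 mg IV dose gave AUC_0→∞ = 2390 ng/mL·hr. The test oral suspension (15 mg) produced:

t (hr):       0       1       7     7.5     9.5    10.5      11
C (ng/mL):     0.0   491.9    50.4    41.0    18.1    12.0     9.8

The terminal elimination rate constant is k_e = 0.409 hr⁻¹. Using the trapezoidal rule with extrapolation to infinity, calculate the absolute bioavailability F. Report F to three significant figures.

F = 0.558

Trapezoidal AUC_0→11 (oral suspension):
  [0→1]: (0.0+491.9)/2 × 1 = 245.95
  [1→7]: (491.9+50.4)/2 × 6 = 1626.9
  [7→7.5]: (50.4+41.0)/2 × 0.5 = 22.85
  [7.5→9.5]: (41.0+18.1)/2 × 2 = 59.1
  [9.5→10.5]: (18.1+12.0)/2 × 1 = 15.05
  [10.5→11]: (12.0+9.8)/2 × 0.5 = 5.45
  Sum = 1975.3 ng/mL·hr
Tail: C_last/k_e = 9.8/0.409 = 23.961
AUC_0→∞ (oral suspension) = 1975.3 + 23.961 = 1999.261 ng/mL·hr
F = (AUC_ev/D_ev)/(AUC_iv/D_iv) = (1999.261/15)/(2390/10) = 133.284/239 = 0.5577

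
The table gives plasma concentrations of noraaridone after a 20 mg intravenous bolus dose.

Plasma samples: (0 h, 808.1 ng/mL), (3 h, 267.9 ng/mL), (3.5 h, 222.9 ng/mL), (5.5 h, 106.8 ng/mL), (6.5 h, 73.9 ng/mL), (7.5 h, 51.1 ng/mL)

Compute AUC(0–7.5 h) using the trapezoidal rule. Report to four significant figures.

Trapezoidal AUC_0→7.5:
  [0→3]: (808.1+267.9)/2 × 3 = 1614.0
  [3→3.5]: (267.9+222.9)/2 × 0.5 = 122.7
  [3.5→5.5]: (222.9+106.8)/2 × 2 = 329.7
  [5.5→6.5]: (106.8+73.9)/2 × 1 = 90.35
  [6.5→7.5]: (73.9+51.1)/2 × 1 = 62.5
  Sum = 2219.25 ng/mL·h

AUC = 2219 ng/mL·h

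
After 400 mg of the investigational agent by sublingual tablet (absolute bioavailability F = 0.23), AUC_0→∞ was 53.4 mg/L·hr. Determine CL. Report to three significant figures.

CL = 1.72 L/hr

CL = F × Dose / AUC_0→∞
   = 0.23 × 400 / 53.4 = 1.72285 L/hr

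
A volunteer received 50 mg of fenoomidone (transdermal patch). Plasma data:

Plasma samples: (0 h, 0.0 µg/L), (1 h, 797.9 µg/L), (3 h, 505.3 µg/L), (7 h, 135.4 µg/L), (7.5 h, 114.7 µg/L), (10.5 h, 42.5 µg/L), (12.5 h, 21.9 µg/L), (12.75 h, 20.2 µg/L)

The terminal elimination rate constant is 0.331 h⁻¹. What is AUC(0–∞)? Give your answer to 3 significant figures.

AUC = 3410 µg/L·h

Trapezoidal AUC_0→12.75:
  [0→1]: (0.0+797.9)/2 × 1 = 398.95
  [1→3]: (797.9+505.3)/2 × 2 = 1303.2
  [3→7]: (505.3+135.4)/2 × 4 = 1281.4
  [7→7.5]: (135.4+114.7)/2 × 0.5 = 62.525
  [7.5→10.5]: (114.7+42.5)/2 × 3 = 235.8
  [10.5→12.5]: (42.5+21.9)/2 × 2 = 64.4
  [12.5→12.75]: (21.9+20.2)/2 × 0.25 = 5.2625
  Sum = 3351.5375 µg/L·h
Extrapolated tail: C_last / k_e = 20.2 / 0.331 = 61.027
AUC_0→∞ = 3351.5375 + 61.027 = 3412.5645 µg/L·h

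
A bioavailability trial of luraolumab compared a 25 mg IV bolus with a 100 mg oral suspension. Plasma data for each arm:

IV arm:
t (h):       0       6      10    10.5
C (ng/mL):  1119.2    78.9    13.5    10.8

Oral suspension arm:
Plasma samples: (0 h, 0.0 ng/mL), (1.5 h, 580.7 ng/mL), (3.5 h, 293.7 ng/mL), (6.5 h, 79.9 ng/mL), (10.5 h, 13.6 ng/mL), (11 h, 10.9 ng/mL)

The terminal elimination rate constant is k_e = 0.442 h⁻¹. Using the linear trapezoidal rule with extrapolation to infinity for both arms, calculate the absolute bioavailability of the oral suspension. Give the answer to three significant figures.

F = 0.137

Trapezoidal AUC_0→10.5 (IV):
  [0→6]: (1119.2+78.9)/2 × 6 = 3594.3
  [6→10]: (78.9+13.5)/2 × 4 = 184.8
  [10→10.5]: (13.5+10.8)/2 × 0.5 = 6.075
  Sum = 3785.175 ng/mL·h
IV tail: 10.8/0.442 = 24.434; AUC_iv,0→∞ = 3785.175 + 24.434 = 3809.609 ng/mL·h
Trapezoidal AUC_0→11 (oral suspension):
  [0→1.5]: (0.0+580.7)/2 × 1.5 = 435.525
  [1.5→3.5]: (580.7+293.7)/2 × 2 = 874.4
  [3.5→6.5]: (293.7+79.9)/2 × 3 = 560.4
  [6.5→10.5]: (79.9+13.6)/2 × 4 = 187.0
  [10.5→11]: (13.6+10.9)/2 × 0.5 = 6.125
  Sum = 2063.45 ng/mL·h
oral suspension tail: 10.9/0.442 = 24.661; AUC_ev,0→∞ = 2063.45 + 24.661 = 2088.111 ng/mL·h
F = (AUC_ev/D_ev)/(AUC_iv/D_iv) = (2088.111/100)/(3809.609/25) = 20.88111/152.38436 = 0.1370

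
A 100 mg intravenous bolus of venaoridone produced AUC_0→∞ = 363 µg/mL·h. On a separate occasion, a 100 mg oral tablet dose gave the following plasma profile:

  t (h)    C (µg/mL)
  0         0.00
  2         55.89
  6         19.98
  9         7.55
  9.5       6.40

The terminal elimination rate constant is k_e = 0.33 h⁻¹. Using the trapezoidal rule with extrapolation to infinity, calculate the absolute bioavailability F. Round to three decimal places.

F = 0.749

Trapezoidal AUC_0→9.5 (oral tablet):
  [0→2]: (0.00+55.89)/2 × 2 = 55.89
  [2→6]: (55.89+19.98)/2 × 4 = 151.74
  [6→9]: (19.98+7.55)/2 × 3 = 41.295
  [9→9.5]: (7.55+6.40)/2 × 0.5 = 3.4875
  Sum = 252.4125 µg/mL·h
Tail: C_last/k_e = 6.40/0.33 = 19.394
AUC_0→∞ (oral tablet) = 252.4125 + 19.394 = 271.8065 µg/mL·h
F = (AUC_ev/D_ev)/(AUC_iv/D_iv) = (271.8065/100)/(363/100) = 2.718065/3.63 = 0.7488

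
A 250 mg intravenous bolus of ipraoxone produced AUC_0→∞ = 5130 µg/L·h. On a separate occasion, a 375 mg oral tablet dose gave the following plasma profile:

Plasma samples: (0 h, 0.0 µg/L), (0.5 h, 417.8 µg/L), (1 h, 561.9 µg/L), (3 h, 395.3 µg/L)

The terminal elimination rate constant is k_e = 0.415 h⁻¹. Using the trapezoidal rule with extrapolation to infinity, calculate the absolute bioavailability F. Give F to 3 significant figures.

Trapezoidal AUC_0→3 (oral tablet):
  [0→0.5]: (0.0+417.8)/2 × 0.5 = 104.45
  [0.5→1]: (417.8+561.9)/2 × 0.5 = 244.925
  [1→3]: (561.9+395.3)/2 × 2 = 957.2
  Sum = 1306.575 µg/L·h
Tail: C_last/k_e = 395.3/0.415 = 952.530
AUC_0→∞ (oral tablet) = 1306.575 + 952.530 = 2259.105 µg/L·h
F = (AUC_ev/D_ev)/(AUC_iv/D_iv) = (2259.105/375)/(5130/250) = 6.02428/20.52 = 0.2936

F = 0.294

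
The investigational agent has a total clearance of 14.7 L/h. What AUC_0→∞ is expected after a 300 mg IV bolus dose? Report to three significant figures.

AUC_0→∞ = Dose_iv / CL
        = 300 / 14.7 = 20.4082 mg/L·h

AUC = 20.4 mg/L·h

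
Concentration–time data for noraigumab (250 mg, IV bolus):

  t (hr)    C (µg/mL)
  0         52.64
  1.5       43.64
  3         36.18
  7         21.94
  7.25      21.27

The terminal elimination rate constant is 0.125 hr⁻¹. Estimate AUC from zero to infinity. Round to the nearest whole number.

Trapezoidal AUC_0→7.25:
  [0→1.5]: (52.64+43.64)/2 × 1.5 = 72.21
  [1.5→3]: (43.64+36.18)/2 × 1.5 = 59.865
  [3→7]: (36.18+21.94)/2 × 4 = 116.24
  [7→7.25]: (21.94+21.27)/2 × 0.25 = 5.40125
  Sum = 253.71625 µg/mL·hr
Extrapolated tail: C_last / k_e = 21.27 / 0.125 = 170.160
AUC_0→∞ = 253.71625 + 170.160 = 423.87625 µg/mL·hr

AUC = 424 µg/mL·hr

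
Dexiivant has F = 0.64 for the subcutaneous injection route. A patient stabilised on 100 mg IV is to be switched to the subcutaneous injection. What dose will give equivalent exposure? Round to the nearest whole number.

For equal systemic exposure: F × D_ev = D_iv
D_ev = D_iv / F = 100 / 0.64 = 156.25 mg

D_subcutaneous = 156 mg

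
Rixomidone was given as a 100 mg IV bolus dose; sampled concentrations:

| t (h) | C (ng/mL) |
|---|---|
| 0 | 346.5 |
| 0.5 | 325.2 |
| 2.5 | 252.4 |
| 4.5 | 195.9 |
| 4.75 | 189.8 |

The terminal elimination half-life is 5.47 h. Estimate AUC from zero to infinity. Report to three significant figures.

Trapezoidal AUC_0→4.75:
  [0→0.5]: (346.5+325.2)/2 × 0.5 = 167.925
  [0.5→2.5]: (325.2+252.4)/2 × 2 = 577.6
  [2.5→4.5]: (252.4+195.9)/2 × 2 = 448.3
  [4.5→4.75]: (195.9+189.8)/2 × 0.25 = 48.2125
  Sum = 1242.0375 ng/mL·h
k_e = ln2 / t½ = 0.693147 / 5.47 = 0.1267 h^-1
Extrapolated tail: C_last / k_e = 189.8 / 0.1267 = 1498.027
AUC_0→∞ = 1242.0375 + 1498.027 = 2740.0645 ng/mL·h

AUC = 2740 ng/mL·h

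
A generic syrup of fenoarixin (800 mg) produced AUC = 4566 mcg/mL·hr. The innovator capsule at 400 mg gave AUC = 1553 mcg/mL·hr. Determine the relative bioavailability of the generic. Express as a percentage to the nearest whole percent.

F_rel = 147%

F_rel = (AUC_test/D_test) / (AUC_ref/D_ref)
      = (4566/800) / (1553/400)
      = 5.7075 / 3.8825 = 1.4701 = 147.01%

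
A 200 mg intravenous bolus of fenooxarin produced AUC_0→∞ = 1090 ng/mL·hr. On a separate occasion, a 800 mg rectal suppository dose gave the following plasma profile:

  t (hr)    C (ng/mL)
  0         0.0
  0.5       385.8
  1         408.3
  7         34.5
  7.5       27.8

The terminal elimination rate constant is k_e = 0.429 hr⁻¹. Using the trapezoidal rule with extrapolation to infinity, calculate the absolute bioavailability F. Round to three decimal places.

Trapezoidal AUC_0→7.5 (rectal suppository):
  [0→0.5]: (0.0+385.8)/2 × 0.5 = 96.45
  [0.5→1]: (385.8+408.3)/2 × 0.5 = 198.525
  [1→7]: (408.3+34.5)/2 × 6 = 1328.4
  [7→7.5]: (34.5+27.8)/2 × 0.5 = 15.575
  Sum = 1638.95 ng/mL·hr
Tail: C_last/k_e = 27.8/0.429 = 64.802
AUC_0→∞ (rectal suppository) = 1638.95 + 64.802 = 1703.752 ng/mL·hr
F = (AUC_ev/D_ev)/(AUC_iv/D_iv) = (1703.752/800)/(1090/200) = 2.12969/5.45 = 0.3908

F = 0.391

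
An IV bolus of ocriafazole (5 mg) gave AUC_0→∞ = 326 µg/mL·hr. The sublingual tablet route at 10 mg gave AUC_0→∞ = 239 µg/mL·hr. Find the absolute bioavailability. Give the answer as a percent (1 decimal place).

F = 36.7%

F = (AUC_ev / D_ev) / (AUC_iv / D_iv)
  = (239/10) / (326/5)
  = 23.9 / 65.2 = 0.3666
  = 36.66%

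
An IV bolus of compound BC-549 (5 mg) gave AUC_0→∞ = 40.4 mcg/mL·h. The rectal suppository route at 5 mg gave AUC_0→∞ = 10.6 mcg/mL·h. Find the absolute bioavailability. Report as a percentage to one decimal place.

F = (AUC_ev / D_ev) / (AUC_iv / D_iv)
  = (10.6/5) / (40.4/5)
  = 2.12 / 8.08 = 0.2624
  = 26.24%

F = 26.2%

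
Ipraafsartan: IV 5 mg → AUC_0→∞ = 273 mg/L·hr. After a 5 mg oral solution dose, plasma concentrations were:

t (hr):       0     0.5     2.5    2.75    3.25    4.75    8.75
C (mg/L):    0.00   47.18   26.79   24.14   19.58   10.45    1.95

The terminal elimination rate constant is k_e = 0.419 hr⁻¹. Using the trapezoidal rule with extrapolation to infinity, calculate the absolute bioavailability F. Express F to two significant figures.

Trapezoidal AUC_0→8.75 (oral solution):
  [0→0.5]: (0.00+47.18)/2 × 0.5 = 11.795
  [0.5→2.5]: (47.18+26.79)/2 × 2 = 73.97
  [2.5→2.75]: (26.79+24.14)/2 × 0.25 = 6.36625
  [2.75→3.25]: (24.14+19.58)/2 × 0.5 = 10.93
  [3.25→4.75]: (19.58+10.45)/2 × 1.5 = 22.5225
  [4.75→8.75]: (10.45+1.95)/2 × 4 = 24.8
  Sum = 150.38375 mg/L·hr
Tail: C_last/k_e = 1.95/0.419 = 4.654
AUC_0→∞ (oral solution) = 150.38375 + 4.654 = 155.03775 mg/L·hr
F = (AUC_ev/D_ev)/(AUC_iv/D_iv) = (155.03775/5)/(273/5) = 31.00755/54.6 = 0.5679

F = 0.57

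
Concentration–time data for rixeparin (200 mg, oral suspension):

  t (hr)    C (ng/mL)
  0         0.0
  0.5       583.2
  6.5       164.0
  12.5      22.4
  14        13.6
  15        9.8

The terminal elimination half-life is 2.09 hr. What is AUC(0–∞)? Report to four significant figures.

Trapezoidal AUC_0→15:
  [0→0.5]: (0.0+583.2)/2 × 0.5 = 145.8
  [0.5→6.5]: (583.2+164.0)/2 × 6 = 2241.6
  [6.5→12.5]: (164.0+22.4)/2 × 6 = 559.2
  [12.5→14]: (22.4+13.6)/2 × 1.5 = 27.0
  [14→15]: (13.6+9.8)/2 × 1 = 11.7
  Sum = 2985.3 ng/mL·hr
k_e = ln2 / t½ = 0.693147 / 2.09 = 0.3316 hr^-1
Extrapolated tail: C_last / k_e = 9.8 / 0.3316 = 29.554
AUC_0→∞ = 2985.3 + 29.554 = 3014.854 ng/mL·hr

AUC = 3015 ng/mL·hr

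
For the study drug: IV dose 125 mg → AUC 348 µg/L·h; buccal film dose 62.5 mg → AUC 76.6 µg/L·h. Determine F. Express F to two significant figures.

F = 0.44

F = (AUC_ev / D_ev) / (AUC_iv / D_iv)
  = (76.6/62.5) / (348/125)
  = 1.2256 / 2.784 = 0.4402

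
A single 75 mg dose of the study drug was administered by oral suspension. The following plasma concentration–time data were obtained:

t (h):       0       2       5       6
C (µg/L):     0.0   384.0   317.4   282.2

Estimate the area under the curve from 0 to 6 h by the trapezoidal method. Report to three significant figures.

AUC = 1740 µg/L·h

Trapezoidal AUC_0→6:
  [0→2]: (0.0+384.0)/2 × 2 = 384.0
  [2→5]: (384.0+317.4)/2 × 3 = 1052.1
  [5→6]: (317.4+282.2)/2 × 1 = 299.8
  Sum = 1735.9 µg/L·h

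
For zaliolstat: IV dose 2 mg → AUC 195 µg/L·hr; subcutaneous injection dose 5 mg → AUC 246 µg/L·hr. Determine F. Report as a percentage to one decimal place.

F = 50.5%

F = (AUC_ev / D_ev) / (AUC_iv / D_iv)
  = (246/5) / (195/2)
  = 49.2 / 97.5 = 0.5046
  = 50.46%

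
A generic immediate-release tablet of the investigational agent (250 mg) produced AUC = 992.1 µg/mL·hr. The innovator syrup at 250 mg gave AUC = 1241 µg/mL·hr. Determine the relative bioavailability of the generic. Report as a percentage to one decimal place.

F_rel = 79.9%

F_rel = (AUC_test/D_test) / (AUC_ref/D_ref)
      = (992.1/250) / (1241/250)
      = 3.9684 / 4.964 = 0.7994 = 79.94%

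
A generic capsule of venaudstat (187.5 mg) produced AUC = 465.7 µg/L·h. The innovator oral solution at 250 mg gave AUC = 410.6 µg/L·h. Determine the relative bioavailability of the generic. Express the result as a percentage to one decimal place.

F_rel = 151.2%

F_rel = (AUC_test/D_test) / (AUC_ref/D_ref)
      = (465.7/187.5) / (410.6/250)
      = 2.48373 / 1.6424 = 1.5123 = 151.23%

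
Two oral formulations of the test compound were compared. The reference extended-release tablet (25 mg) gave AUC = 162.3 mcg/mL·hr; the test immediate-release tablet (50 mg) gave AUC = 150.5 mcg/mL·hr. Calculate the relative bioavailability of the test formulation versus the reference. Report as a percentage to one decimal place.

F_rel = 46.4%

F_rel = (AUC_test/D_test) / (AUC_ref/D_ref)
      = (150.5/50) / (162.3/25)
      = 3.01 / 6.492 = 0.4636 = 46.36%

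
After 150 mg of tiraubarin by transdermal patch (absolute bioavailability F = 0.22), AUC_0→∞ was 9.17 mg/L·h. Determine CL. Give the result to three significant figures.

CL = 3.60 L/h

CL = F × Dose / AUC_0→∞
   = 0.22 × 150 / 9.17 = 3.59869 L/h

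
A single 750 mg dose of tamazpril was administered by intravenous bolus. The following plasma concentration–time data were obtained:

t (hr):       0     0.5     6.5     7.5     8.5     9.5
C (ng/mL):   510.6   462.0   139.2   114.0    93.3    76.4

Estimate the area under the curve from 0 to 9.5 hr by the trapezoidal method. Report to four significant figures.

Trapezoidal AUC_0→9.5:
  [0→0.5]: (510.6+462.0)/2 × 0.5 = 243.15
  [0.5→6.5]: (462.0+139.2)/2 × 6 = 1803.6
  [6.5→7.5]: (139.2+114.0)/2 × 1 = 126.6
  [7.5→8.5]: (114.0+93.3)/2 × 1 = 103.65
  [8.5→9.5]: (93.3+76.4)/2 × 1 = 84.85
  Sum = 2361.85 ng/mL·hr

AUC = 2362 ng/mL·hr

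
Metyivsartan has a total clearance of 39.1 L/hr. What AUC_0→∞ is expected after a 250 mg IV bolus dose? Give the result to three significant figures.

AUC = 6.39 mg/L·hr

AUC_0→∞ = Dose_iv / CL
        = 250 / 39.1 = 6.39386 mg/L·hr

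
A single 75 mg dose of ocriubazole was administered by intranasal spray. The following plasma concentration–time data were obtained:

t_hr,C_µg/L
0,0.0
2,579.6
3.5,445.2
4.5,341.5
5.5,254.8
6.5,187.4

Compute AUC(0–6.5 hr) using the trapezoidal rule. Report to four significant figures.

Trapezoidal AUC_0→6.5:
  [0→2]: (0.0+579.6)/2 × 2 = 579.6
  [2→3.5]: (579.6+445.2)/2 × 1.5 = 768.6
  [3.5→4.5]: (445.2+341.5)/2 × 1 = 393.35
  [4.5→5.5]: (341.5+254.8)/2 × 1 = 298.15
  [5.5→6.5]: (254.8+187.4)/2 × 1 = 221.1
  Sum = 2260.8 µg/L·hr

AUC = 2261 µg/L·hr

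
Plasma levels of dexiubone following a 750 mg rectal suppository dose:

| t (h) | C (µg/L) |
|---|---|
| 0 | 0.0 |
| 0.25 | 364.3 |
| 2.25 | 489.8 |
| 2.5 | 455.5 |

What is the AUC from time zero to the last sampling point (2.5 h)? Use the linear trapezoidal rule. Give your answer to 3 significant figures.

Trapezoidal AUC_0→2.5:
  [0→0.25]: (0.0+364.3)/2 × 0.25 = 45.5375
  [0.25→2.25]: (364.3+489.8)/2 × 2 = 854.1
  [2.25→2.5]: (489.8+455.5)/2 × 0.25 = 118.1625
  Sum = 1017.8 µg/L·h

AUC = 1020 µg/L·h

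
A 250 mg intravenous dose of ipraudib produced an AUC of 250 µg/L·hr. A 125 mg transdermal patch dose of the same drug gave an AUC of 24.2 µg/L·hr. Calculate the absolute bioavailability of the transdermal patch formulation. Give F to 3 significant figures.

F = 0.194

F = (AUC_ev / D_ev) / (AUC_iv / D_iv)
  = (24.2/125) / (250/250)
  = 0.1936 / 1 = 0.1936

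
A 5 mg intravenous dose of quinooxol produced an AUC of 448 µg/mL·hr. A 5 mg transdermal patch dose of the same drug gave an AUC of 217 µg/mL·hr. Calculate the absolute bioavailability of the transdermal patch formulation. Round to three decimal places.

F = (AUC_ev / D_ev) / (AUC_iv / D_iv)
  = (217/5) / (448/5)
  = 43.4 / 89.6 = 0.4844

F = 0.484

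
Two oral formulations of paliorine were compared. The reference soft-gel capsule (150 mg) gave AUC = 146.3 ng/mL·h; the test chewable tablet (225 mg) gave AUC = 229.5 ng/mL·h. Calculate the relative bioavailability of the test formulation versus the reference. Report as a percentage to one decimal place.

F_rel = 104.6%

F_rel = (AUC_test/D_test) / (AUC_ref/D_ref)
      = (229.5/225) / (146.3/150)
      = 1.02 / 0.975333 = 1.0458 = 104.58%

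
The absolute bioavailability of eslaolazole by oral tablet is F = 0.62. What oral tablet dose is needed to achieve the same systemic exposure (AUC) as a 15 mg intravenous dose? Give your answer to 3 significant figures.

For equal systemic exposure: F × D_ev = D_iv
D_ev = D_iv / F = 15 / 0.62 = 24.1935 mg

D_oral = 24.2 mg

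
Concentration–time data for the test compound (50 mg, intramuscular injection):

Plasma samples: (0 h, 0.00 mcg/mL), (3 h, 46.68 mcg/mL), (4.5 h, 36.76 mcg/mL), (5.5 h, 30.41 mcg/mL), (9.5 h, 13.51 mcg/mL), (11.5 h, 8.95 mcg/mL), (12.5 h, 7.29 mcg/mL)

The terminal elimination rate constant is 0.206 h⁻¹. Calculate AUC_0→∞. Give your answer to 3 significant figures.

Trapezoidal AUC_0→12.5:
  [0→3]: (0.00+46.68)/2 × 3 = 70.02
  [3→4.5]: (46.68+36.76)/2 × 1.5 = 62.58
  [4.5→5.5]: (36.76+30.41)/2 × 1 = 33.585
  [5.5→9.5]: (30.41+13.51)/2 × 4 = 87.84
  [9.5→11.5]: (13.51+8.95)/2 × 2 = 22.46
  [11.5→12.5]: (8.95+7.29)/2 × 1 = 8.12
  Sum = 284.605 mcg/mL·h
Extrapolated tail: C_last / k_e = 7.29 / 0.206 = 35.388
AUC_0→∞ = 284.605 + 35.388 = 319.993 mcg/mL·h

AUC = 320 mcg/mL·h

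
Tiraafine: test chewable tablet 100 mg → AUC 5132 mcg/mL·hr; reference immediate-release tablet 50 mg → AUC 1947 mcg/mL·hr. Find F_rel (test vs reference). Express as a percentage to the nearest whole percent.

F_rel = 132%

F_rel = (AUC_test/D_test) / (AUC_ref/D_ref)
      = (5132/100) / (1947/50)
      = 51.32 / 38.94 = 1.3179 = 131.79%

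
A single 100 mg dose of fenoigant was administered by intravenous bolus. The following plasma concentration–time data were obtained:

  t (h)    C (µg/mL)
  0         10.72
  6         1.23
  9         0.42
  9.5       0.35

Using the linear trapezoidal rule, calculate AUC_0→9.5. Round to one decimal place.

Trapezoidal AUC_0→9.5:
  [0→6]: (10.72+1.23)/2 × 6 = 35.85
  [6→9]: (1.23+0.42)/2 × 3 = 2.475
  [9→9.5]: (0.42+0.35)/2 × 0.5 = 0.1925
  Sum = 38.5175 µg/mL·h

AUC = 38.5 µg/mL·h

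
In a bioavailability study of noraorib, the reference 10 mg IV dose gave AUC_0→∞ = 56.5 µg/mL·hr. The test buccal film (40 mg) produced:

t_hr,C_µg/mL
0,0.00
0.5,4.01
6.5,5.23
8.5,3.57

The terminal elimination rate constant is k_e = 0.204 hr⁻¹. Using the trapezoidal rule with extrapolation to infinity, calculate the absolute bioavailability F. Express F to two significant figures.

F = 0.24

Trapezoidal AUC_0→8.5 (buccal film):
  [0→0.5]: (0.00+4.01)/2 × 0.5 = 1.0025
  [0.5→6.5]: (4.01+5.23)/2 × 6 = 27.72
  [6.5→8.5]: (5.23+3.57)/2 × 2 = 8.8
  Sum = 37.5225 µg/mL·hr
Tail: C_last/k_e = 3.57/0.204 = 17.500
AUC_0→∞ (buccal film) = 37.5225 + 17.500 = 55.0225 µg/mL·hr
F = (AUC_ev/D_ev)/(AUC_iv/D_iv) = (55.0225/40)/(56.5/10) = 1.3755625/5.65 = 0.2435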